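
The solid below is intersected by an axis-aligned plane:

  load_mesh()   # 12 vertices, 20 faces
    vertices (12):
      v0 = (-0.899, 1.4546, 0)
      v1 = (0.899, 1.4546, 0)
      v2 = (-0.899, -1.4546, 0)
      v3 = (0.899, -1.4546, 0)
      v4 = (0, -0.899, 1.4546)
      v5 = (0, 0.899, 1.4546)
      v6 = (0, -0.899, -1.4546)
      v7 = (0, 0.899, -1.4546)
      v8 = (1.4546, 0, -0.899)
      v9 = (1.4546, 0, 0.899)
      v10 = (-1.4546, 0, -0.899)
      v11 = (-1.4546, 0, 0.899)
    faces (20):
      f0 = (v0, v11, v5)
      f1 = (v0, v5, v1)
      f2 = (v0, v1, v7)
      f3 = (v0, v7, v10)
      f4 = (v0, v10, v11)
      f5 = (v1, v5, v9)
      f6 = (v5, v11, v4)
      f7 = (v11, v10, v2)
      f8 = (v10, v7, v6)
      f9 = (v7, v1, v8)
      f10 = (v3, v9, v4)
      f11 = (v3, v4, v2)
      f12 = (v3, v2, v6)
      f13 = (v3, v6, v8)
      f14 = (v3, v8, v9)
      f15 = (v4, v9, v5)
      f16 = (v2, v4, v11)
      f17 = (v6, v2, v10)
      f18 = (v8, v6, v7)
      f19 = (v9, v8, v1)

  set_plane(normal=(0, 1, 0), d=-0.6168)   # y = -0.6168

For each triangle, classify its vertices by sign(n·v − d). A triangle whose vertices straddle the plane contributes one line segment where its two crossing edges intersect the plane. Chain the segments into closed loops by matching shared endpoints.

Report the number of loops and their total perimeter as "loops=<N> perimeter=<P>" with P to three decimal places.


loops=1 perimeter=8.339

Straddling triangles (10 of 20):
  (v5,v11,v4) [++-] → (-0.456605, -0.6168, 1.28019)–(0, -0.6168, 1.4546)  len=0.4888
  (v11,v10,v2) [++-] → (-1.21901, -0.6168, -0.517793)–(-1.21901, -0.6168, 0.517793)  len=1.0356
  (v10,v7,v6) [++-] → (0, -0.6168, -1.4546)–(-0.456605, -0.6168, -1.28019)  len=0.4888
  (v3,v9,v4) [-+-] → (1.21901, -0.6168, 0.517793)–(0.456605, -0.6168, 1.28019)  len=1.0782
  (v3,v6,v8) [--+] → (0.456605, -0.6168, -1.28019)–(1.21901, -0.6168, -0.517793)  len=1.0782
  (v3,v8,v9) [-++] → (1.21901, -0.6168, -0.517793)–(1.21901, -0.6168, 0.517793)  len=1.0356
  (v4,v9,v5) [-++] → (0.456605, -0.6168, 1.28019)–(0, -0.6168, 1.4546)  len=0.4888
  (v2,v4,v11) [--+] → (-0.456605, -0.6168, 1.28019)–(-1.21901, -0.6168, 0.517793)  len=1.0782
  (v6,v2,v10) [--+] → (-1.21901, -0.6168, -0.517793)–(-0.456605, -0.6168, -1.28019)  len=1.0782
  (v8,v6,v7) [+-+] → (0.456605, -0.6168, -1.28019)–(0, -0.6168, -1.4546)  len=0.4888

Chained into 1 loop(s):
  loop 1: 10 segments, perimeter = 8.3391
Total perimeter = 8.339


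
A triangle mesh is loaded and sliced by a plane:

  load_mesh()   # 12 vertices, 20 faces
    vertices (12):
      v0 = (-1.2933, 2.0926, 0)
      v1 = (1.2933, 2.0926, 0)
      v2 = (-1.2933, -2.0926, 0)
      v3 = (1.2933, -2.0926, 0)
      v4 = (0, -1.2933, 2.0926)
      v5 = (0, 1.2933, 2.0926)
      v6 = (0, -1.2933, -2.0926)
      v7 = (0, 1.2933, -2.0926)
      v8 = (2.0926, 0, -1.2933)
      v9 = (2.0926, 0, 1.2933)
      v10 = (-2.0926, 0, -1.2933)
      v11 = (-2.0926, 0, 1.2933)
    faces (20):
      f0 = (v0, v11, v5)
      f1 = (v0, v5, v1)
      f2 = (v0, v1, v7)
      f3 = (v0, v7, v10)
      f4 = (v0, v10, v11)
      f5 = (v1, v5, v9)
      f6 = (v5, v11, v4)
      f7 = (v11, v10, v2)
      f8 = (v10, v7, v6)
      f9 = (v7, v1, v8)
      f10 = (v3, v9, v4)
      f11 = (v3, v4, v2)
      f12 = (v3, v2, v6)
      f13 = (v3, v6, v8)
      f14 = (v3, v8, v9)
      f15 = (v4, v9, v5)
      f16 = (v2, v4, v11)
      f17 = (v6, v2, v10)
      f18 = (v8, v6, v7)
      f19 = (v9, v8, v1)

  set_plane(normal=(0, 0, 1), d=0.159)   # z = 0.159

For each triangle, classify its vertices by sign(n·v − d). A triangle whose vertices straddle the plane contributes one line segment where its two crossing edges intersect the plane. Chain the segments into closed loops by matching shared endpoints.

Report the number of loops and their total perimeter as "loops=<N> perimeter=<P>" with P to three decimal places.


loops=1 perimeter=13.751

Straddling triangles (10 of 20):
  (v0,v11,v5) [-++] → (-1.39157, 1.83533, 0.159)–(-1.19503, 2.03187, 0.159)  len=0.2779
  (v0,v5,v1) [-+-] → (-1.19503, 2.03187, 0.159)–(1.19503, 2.03187, 0.159)  len=2.3901
  (v0,v10,v11) [--+] → (-2.0926, 0, 0.159)–(-1.39157, 1.83533, 0.159)  len=1.9647
  (v1,v5,v9) [-++] → (1.19503, 2.03187, 0.159)–(1.39157, 1.83533, 0.159)  len=0.2779
  (v11,v10,v2) [+--] → (-2.0926, 0, 0.159)–(-1.39157, -1.83533, 0.159)  len=1.9647
  (v3,v9,v4) [-++] → (1.39157, -1.83533, 0.159)–(1.19503, -2.03187, 0.159)  len=0.2779
  (v3,v4,v2) [-+-] → (1.19503, -2.03187, 0.159)–(-1.19503, -2.03187, 0.159)  len=2.3901
  (v3,v8,v9) [--+] → (2.0926, 0, 0.159)–(1.39157, -1.83533, 0.159)  len=1.9647
  (v2,v4,v11) [-++] → (-1.19503, -2.03187, 0.159)–(-1.39157, -1.83533, 0.159)  len=0.2779
  (v9,v8,v1) [+--] → (2.0926, 0, 0.159)–(1.39157, 1.83533, 0.159)  len=1.9647

Chained into 1 loop(s):
  loop 1: 10 segments, perimeter = 13.7505
Total perimeter = 13.751


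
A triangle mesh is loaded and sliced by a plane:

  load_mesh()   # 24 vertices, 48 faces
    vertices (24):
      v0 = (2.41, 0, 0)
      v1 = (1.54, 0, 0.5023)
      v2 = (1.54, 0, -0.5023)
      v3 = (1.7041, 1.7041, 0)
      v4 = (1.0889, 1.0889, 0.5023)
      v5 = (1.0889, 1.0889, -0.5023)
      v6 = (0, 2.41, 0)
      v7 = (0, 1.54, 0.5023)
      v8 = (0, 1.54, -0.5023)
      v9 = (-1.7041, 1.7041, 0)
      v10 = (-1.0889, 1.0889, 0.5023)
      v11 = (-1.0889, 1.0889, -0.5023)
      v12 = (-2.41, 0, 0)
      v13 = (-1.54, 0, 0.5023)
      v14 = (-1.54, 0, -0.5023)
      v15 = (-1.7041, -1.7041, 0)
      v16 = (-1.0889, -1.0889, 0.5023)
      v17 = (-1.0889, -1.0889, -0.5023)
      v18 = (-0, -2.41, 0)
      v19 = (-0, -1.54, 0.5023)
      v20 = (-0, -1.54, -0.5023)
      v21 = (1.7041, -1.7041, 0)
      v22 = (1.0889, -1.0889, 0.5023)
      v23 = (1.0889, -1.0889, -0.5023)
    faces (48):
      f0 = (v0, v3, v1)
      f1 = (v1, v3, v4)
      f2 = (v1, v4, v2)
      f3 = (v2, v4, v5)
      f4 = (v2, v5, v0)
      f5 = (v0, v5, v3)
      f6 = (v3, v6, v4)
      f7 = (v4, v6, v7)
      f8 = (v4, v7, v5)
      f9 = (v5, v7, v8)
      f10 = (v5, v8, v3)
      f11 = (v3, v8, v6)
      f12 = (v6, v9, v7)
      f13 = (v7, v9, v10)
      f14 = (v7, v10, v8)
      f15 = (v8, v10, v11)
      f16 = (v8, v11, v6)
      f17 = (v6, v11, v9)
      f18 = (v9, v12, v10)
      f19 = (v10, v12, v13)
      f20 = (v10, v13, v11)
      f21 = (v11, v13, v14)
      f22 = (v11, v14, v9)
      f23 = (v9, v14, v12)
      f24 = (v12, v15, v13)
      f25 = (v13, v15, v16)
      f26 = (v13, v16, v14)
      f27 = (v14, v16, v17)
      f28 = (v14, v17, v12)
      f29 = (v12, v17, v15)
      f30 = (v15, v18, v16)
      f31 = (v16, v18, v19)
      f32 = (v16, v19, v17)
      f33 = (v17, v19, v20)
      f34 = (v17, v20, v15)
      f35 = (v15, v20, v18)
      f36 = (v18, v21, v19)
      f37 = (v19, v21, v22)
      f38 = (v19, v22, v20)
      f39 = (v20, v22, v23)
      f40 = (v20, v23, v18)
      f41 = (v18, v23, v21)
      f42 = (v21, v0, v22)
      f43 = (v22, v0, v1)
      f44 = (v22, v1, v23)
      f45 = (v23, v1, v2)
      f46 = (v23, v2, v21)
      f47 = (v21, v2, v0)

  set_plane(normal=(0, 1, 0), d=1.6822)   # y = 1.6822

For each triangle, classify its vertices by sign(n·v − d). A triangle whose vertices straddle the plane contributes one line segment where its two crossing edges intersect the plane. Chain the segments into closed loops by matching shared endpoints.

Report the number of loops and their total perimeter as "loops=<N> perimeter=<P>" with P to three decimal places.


Straddling triangles (14 of 48):
  (v0,v3,v1) [-+-] → (1.71317, 1.6822, 0)–(1.70199, 1.6822, 0.00645524)  len=0.0129
  (v1,v3,v4) [-+-] → (1.70199, 1.6822, 0.00645524)–(1.6822, 1.6822, 0.017881)  len=0.0229
  (v0,v5,v3) [--+] → (1.6822, 1.6822, -0.017881)–(1.71317, 1.6822, 0)  len=0.0358
  (v3,v6,v4) [++-] → (0.59988, 1.6822, 0.276719)–(1.6822, 1.6822, 0.017881)  len=1.1128
  (v4,v6,v7) [-+-] → (0.59988, 1.6822, 0.276719)–(0, 1.6822, 0.4202)  len=0.6168
  (v5,v8,v3) [--+] → (1.47668, 1.6822, -0.0670346)–(1.6822, 1.6822, -0.017881)  len=0.2113
  (v3,v8,v6) [+-+] → (1.47668, 1.6822, -0.0670346)–(0, 1.6822, -0.4202)  len=1.5183
  (v6,v9,v7) [++-] → (-1.47668, 1.6822, 0.0670346)–(0, 1.6822, 0.4202)  len=1.5183
  (v7,v9,v10) [-+-] → (-1.47668, 1.6822, 0.0670346)–(-1.6822, 1.6822, 0.017881)  len=0.2113
  (v8,v11,v6) [--+] → (-0.59988, 1.6822, -0.276719)–(0, 1.6822, -0.4202)  len=0.6168
  (v6,v11,v9) [+-+] → (-0.59988, 1.6822, -0.276719)–(-1.6822, 1.6822, -0.017881)  len=1.1128
  (v9,v12,v10) [+--] → (-1.71317, 1.6822, 0)–(-1.6822, 1.6822, 0.017881)  len=0.0358
  (v11,v14,v9) [--+] → (-1.70199, 1.6822, -0.00645524)–(-1.6822, 1.6822, -0.017881)  len=0.0229
  (v9,v14,v12) [+--] → (-1.70199, 1.6822, -0.00645524)–(-1.71317, 1.6822, 0)  len=0.0129

Chained into 1 loop(s):
  loop 1: 14 segments, perimeter = 7.0616
Total perimeter = 7.062

loops=1 perimeter=7.062


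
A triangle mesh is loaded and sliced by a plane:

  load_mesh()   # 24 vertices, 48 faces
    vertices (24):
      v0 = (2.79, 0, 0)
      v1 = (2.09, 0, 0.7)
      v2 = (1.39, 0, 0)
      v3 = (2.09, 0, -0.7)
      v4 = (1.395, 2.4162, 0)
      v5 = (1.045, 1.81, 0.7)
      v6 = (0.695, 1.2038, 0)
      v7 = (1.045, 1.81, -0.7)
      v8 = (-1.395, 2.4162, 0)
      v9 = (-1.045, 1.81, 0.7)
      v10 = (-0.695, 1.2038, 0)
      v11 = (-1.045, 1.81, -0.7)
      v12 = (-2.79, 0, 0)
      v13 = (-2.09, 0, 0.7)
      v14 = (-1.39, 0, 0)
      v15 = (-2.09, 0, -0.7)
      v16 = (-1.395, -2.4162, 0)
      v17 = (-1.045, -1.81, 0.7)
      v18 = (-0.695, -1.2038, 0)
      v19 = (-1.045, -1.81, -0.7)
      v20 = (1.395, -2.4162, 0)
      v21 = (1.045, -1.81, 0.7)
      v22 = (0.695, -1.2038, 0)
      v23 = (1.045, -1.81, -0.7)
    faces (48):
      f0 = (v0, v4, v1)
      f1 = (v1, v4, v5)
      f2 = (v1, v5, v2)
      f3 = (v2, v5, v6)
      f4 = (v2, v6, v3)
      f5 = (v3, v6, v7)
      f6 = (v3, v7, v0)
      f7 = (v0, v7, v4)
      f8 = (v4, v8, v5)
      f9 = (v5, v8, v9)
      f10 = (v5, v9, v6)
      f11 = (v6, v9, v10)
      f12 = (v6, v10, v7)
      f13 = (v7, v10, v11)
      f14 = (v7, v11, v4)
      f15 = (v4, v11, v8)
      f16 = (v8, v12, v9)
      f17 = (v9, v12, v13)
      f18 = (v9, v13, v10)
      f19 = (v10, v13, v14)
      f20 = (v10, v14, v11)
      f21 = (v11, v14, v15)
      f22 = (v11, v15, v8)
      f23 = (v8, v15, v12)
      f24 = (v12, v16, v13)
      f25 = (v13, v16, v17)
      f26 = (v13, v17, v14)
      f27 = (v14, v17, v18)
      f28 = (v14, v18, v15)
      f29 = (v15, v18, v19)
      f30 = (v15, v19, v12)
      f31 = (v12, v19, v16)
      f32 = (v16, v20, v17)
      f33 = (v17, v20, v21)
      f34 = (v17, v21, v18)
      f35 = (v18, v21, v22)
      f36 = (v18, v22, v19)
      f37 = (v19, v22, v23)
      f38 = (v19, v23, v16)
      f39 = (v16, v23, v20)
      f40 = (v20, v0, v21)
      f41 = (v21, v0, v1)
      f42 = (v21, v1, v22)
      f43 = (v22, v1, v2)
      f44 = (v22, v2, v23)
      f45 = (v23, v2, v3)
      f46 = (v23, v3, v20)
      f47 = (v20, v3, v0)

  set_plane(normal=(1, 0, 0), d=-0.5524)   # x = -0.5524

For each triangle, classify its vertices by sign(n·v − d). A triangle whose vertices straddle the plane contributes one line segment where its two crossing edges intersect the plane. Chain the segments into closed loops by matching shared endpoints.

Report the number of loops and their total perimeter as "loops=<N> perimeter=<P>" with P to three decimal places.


Straddling triangles (16 of 48):
  (v4,v8,v5) [+-+] → (-0.5524, 2.4162, 0)–(-0.5524, 2.20686, 0.24173)  len=0.3198
  (v5,v8,v9) [+--] → (-0.5524, 2.20686, 0.24173)–(-0.5524, 1.81, 0.7)  len=0.6062
  (v5,v9,v6) [+-+] → (-0.5524, 1.81, 0.7)–(-0.5524, 1.63838, 0.501828)  len=0.2622
  (v6,v9,v10) [+--] → (-0.5524, 1.63838, 0.501828)–(-0.5524, 1.2038, 0)  len=0.6638
  (v6,v10,v7) [+-+] → (-0.5524, 1.2038, 0)–(-0.5524, 1.25348, -0.0573678)  len=0.0759
  (v7,v10,v11) [+--] → (-0.5524, 1.25348, -0.0573678)–(-0.5524, 1.81, -0.7)  len=0.8501
  (v7,v11,v4) [+-+] → (-0.5524, 1.81, -0.7)–(-0.5524, 1.93238, -0.55868)  len=0.1869
  (v4,v11,v8) [+--] → (-0.5524, 1.93238, -0.55868)–(-0.5524, 2.4162, 0)  len=0.7391
  (v16,v20,v17) [-+-] → (-0.5524, -2.4162, 0)–(-0.5524, -1.93238, 0.55868)  len=0.7391
  (v17,v20,v21) [-++] → (-0.5524, -1.93238, 0.55868)–(-0.5524, -1.81, 0.7)  len=0.1869
  (v17,v21,v18) [-+-] → (-0.5524, -1.81, 0.7)–(-0.5524, -1.25348, 0.0573678)  len=0.8501
  (v18,v21,v22) [-++] → (-0.5524, -1.25348, 0.0573678)–(-0.5524, -1.2038, 0)  len=0.0759
  (v18,v22,v19) [-+-] → (-0.5524, -1.2038, 0)–(-0.5524, -1.63838, -0.501828)  len=0.6638
  (v19,v22,v23) [-++] → (-0.5524, -1.63838, -0.501828)–(-0.5524, -1.81, -0.7)  len=0.2622
  (v19,v23,v16) [-+-] → (-0.5524, -1.81, -0.7)–(-0.5524, -2.20686, -0.24173)  len=0.6062
  (v16,v23,v20) [-++] → (-0.5524, -2.20686, -0.24173)–(-0.5524, -2.4162, 0)  len=0.3198

Chained into 2 loop(s):
  loop 1: 8 segments, perimeter = 3.7040
  loop 2: 8 segments, perimeter = 3.7040
Total perimeter = 7.408

loops=2 perimeter=7.408


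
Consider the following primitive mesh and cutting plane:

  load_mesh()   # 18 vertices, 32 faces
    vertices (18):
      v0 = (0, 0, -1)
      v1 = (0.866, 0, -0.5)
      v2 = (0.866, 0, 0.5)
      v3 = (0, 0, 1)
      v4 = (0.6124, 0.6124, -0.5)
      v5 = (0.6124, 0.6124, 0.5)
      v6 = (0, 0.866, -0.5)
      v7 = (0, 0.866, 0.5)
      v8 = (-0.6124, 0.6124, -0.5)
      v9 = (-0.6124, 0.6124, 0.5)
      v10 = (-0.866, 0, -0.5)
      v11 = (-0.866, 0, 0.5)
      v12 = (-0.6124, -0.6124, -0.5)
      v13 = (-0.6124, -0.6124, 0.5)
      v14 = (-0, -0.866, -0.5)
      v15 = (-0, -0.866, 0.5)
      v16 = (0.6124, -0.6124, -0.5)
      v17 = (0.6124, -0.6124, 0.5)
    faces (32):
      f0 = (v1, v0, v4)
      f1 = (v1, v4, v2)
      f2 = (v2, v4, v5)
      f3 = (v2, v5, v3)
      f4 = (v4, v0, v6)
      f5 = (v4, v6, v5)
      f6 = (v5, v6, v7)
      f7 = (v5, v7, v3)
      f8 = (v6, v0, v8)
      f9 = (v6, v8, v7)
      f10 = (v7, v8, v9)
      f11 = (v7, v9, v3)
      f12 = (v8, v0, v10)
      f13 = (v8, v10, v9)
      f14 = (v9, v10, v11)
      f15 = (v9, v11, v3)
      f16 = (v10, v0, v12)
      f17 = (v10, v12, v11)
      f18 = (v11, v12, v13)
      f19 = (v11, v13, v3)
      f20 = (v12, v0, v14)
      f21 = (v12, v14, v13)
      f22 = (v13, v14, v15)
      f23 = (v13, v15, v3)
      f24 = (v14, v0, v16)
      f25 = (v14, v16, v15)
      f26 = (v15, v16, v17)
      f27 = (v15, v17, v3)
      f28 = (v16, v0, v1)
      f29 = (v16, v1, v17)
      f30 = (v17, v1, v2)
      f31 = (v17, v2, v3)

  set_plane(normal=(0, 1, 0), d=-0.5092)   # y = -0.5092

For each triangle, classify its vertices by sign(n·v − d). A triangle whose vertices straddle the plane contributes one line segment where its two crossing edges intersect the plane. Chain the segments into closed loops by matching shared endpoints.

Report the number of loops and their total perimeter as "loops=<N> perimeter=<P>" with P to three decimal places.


loops=1 perimeter=4.768

Straddling triangles (12 of 32):
  (v10,v0,v12) [++-] → (-0.5092, -0.5092, -0.584259)–(-0.655136, -0.5092, -0.5)  len=0.1685
  (v10,v12,v11) [+-+] → (-0.655136, -0.5092, -0.5)–(-0.655136, -0.5092, -0.331483)  len=0.1685
  (v11,v12,v13) [+--] → (-0.655136, -0.5092, -0.331483)–(-0.655136, -0.5092, 0.5)  len=0.8315
  (v11,v13,v3) [+-+] → (-0.655136, -0.5092, 0.5)–(-0.5092, -0.5092, 0.584259)  len=0.1685
  (v12,v0,v14) [-+-] → (-0.5092, -0.5092, -0.584259)–(0, -0.5092, -0.706005)  len=0.5236
  (v13,v15,v3) [--+] → (0, -0.5092, 0.706005)–(-0.5092, -0.5092, 0.584259)  len=0.5236
  (v14,v0,v16) [-+-] → (0, -0.5092, -0.706005)–(0.5092, -0.5092, -0.584259)  len=0.5236
  (v15,v17,v3) [--+] → (0.5092, -0.5092, 0.584259)–(0, -0.5092, 0.706005)  len=0.5236
  (v16,v0,v1) [-++] → (0.5092, -0.5092, -0.584259)–(0.655136, -0.5092, -0.5)  len=0.1685
  (v16,v1,v17) [-+-] → (0.655136, -0.5092, -0.5)–(0.655136, -0.5092, 0.331483)  len=0.8315
  (v17,v1,v2) [-++] → (0.655136, -0.5092, 0.331483)–(0.655136, -0.5092, 0.5)  len=0.1685
  (v17,v2,v3) [-++] → (0.655136, -0.5092, 0.5)–(0.5092, -0.5092, 0.584259)  len=0.1685

Chained into 1 loop(s):
  loop 1: 12 segments, perimeter = 4.7683
Total perimeter = 4.768


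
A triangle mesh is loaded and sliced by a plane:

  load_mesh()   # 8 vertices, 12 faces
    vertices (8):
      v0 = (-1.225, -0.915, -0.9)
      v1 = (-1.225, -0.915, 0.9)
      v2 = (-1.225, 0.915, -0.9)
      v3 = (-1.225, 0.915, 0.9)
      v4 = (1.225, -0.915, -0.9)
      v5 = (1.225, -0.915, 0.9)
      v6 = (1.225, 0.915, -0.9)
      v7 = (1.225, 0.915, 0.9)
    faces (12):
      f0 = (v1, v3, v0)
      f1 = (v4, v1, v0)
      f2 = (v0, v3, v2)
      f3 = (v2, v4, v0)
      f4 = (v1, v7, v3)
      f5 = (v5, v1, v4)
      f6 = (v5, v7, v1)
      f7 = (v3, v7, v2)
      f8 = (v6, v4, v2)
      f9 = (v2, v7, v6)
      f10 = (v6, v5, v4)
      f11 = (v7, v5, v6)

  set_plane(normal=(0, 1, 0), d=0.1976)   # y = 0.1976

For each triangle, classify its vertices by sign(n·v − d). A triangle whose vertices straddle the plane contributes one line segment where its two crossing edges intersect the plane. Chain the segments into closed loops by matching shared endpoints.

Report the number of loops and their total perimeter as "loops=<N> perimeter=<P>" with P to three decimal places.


loops=1 perimeter=8.500

Straddling triangles (8 of 12):
  (v1,v3,v0) [-+-] → (-1.225, 0.1976, 0.9)–(-1.225, 0.1976, 0.194361)  len=0.7056
  (v0,v3,v2) [-++] → (-1.225, 0.1976, 0.194361)–(-1.225, 0.1976, -0.9)  len=1.0944
  (v2,v4,v0) [+--] → (-0.264546, 0.1976, -0.9)–(-1.225, 0.1976, -0.9)  len=0.9605
  (v1,v7,v3) [-++] → (0.264546, 0.1976, 0.9)–(-1.225, 0.1976, 0.9)  len=1.4895
  (v5,v7,v1) [-+-] → (1.225, 0.1976, 0.9)–(0.264546, 0.1976, 0.9)  len=0.9605
  (v6,v4,v2) [+-+] → (1.225, 0.1976, -0.9)–(-0.264546, 0.1976, -0.9)  len=1.4895
  (v6,v5,v4) [+--] → (1.225, 0.1976, -0.194361)–(1.225, 0.1976, -0.9)  len=0.7056
  (v7,v5,v6) [+-+] → (1.225, 0.1976, 0.9)–(1.225, 0.1976, -0.194361)  len=1.0944

Chained into 1 loop(s):
  loop 1: 8 segments, perimeter = 8.5000
Total perimeter = 8.500


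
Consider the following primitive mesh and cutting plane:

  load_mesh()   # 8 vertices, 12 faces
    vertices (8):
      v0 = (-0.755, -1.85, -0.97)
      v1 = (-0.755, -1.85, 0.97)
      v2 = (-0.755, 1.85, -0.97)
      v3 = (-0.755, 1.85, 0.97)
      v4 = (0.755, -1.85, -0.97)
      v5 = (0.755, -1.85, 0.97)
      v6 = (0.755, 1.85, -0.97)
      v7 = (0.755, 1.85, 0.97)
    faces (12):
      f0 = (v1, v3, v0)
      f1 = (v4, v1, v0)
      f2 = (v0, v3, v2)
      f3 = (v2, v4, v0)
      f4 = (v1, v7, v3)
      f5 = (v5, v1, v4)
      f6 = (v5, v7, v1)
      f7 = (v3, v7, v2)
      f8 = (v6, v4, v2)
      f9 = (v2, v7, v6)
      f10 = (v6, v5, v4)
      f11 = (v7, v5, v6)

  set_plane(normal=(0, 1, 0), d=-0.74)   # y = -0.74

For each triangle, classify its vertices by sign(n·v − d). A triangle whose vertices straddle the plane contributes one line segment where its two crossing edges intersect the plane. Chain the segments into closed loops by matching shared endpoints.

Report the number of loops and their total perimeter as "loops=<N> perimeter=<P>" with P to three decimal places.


loops=1 perimeter=6.900

Straddling triangles (8 of 12):
  (v1,v3,v0) [-+-] → (-0.755, -0.74, 0.97)–(-0.755, -0.74, -0.388)  len=1.3580
  (v0,v3,v2) [-++] → (-0.755, -0.74, -0.388)–(-0.755, -0.74, -0.97)  len=0.5820
  (v2,v4,v0) [+--] → (0.302, -0.74, -0.97)–(-0.755, -0.74, -0.97)  len=1.0570
  (v1,v7,v3) [-++] → (-0.302, -0.74, 0.97)–(-0.755, -0.74, 0.97)  len=0.4530
  (v5,v7,v1) [-+-] → (0.755, -0.74, 0.97)–(-0.302, -0.74, 0.97)  len=1.0570
  (v6,v4,v2) [+-+] → (0.755, -0.74, -0.97)–(0.302, -0.74, -0.97)  len=0.4530
  (v6,v5,v4) [+--] → (0.755, -0.74, 0.388)–(0.755, -0.74, -0.97)  len=1.3580
  (v7,v5,v6) [+-+] → (0.755, -0.74, 0.97)–(0.755, -0.74, 0.388)  len=0.5820

Chained into 1 loop(s):
  loop 1: 8 segments, perimeter = 6.9000
Total perimeter = 6.900


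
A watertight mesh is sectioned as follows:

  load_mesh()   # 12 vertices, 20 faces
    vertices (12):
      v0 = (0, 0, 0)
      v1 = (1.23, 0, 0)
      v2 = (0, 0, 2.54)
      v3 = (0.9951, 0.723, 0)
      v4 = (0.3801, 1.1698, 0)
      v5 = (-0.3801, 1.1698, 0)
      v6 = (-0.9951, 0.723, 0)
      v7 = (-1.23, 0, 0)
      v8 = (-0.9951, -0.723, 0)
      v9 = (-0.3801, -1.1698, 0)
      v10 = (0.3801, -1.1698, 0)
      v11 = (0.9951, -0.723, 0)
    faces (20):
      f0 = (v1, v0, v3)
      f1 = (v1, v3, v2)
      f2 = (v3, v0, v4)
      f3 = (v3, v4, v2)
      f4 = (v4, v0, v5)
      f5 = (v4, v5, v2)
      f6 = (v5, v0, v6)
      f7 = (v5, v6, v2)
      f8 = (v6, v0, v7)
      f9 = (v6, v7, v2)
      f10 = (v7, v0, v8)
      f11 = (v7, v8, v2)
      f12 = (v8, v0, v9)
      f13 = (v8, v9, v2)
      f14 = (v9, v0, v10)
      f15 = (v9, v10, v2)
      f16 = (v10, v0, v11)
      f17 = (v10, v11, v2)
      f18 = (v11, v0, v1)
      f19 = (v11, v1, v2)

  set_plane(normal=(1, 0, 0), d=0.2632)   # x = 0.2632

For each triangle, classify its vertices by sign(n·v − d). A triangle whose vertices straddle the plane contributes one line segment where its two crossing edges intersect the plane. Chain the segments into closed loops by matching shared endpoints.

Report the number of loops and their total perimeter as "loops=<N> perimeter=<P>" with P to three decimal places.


Straddling triangles (12 of 20):
  (v1,v0,v3) [+-+] → (0.2632, 0, 0)–(0.2632, 0.191231, 0)  len=0.1912
  (v1,v3,v2) [++-] → (0.2632, 0.191231, 1.86818)–(0.2632, 0, 1.99648)  len=0.2303
  (v3,v0,v4) [+-+] → (0.2632, 0.191231, 0)–(0.2632, 0.810027, 0)  len=0.6188
  (v3,v4,v2) [++-] → (0.2632, 0.810027, 0.781179)–(0.2632, 0.191231, 1.86818)  len=1.2508
  (v4,v0,v5) [+--] → (0.2632, 0.810027, 0)–(0.2632, 1.1698, 0)  len=0.3598
  (v4,v5,v2) [+--] → (0.2632, 1.1698, 0)–(0.2632, 0.810027, 0.781179)  len=0.8600
  (v9,v0,v10) [--+] → (0.2632, -0.810027, 0)–(0.2632, -1.1698, 0)  len=0.3598
  (v9,v10,v2) [-+-] → (0.2632, -1.1698, 0)–(0.2632, -0.810027, 0.781179)  len=0.8600
  (v10,v0,v11) [+-+] → (0.2632, -0.810027, 0)–(0.2632, -0.191231, 0)  len=0.6188
  (v10,v11,v2) [++-] → (0.2632, -0.191231, 1.86818)–(0.2632, -0.810027, 0.781179)  len=1.2508
  (v11,v0,v1) [+-+] → (0.2632, -0.191231, 0)–(0.2632, 0, 0)  len=0.1912
  (v11,v1,v2) [++-] → (0.2632, 0, 1.99648)–(0.2632, -0.191231, 1.86818)  len=0.2303

Chained into 1 loop(s):
  loop 1: 12 segments, perimeter = 7.0218
Total perimeter = 7.022

loops=1 perimeter=7.022


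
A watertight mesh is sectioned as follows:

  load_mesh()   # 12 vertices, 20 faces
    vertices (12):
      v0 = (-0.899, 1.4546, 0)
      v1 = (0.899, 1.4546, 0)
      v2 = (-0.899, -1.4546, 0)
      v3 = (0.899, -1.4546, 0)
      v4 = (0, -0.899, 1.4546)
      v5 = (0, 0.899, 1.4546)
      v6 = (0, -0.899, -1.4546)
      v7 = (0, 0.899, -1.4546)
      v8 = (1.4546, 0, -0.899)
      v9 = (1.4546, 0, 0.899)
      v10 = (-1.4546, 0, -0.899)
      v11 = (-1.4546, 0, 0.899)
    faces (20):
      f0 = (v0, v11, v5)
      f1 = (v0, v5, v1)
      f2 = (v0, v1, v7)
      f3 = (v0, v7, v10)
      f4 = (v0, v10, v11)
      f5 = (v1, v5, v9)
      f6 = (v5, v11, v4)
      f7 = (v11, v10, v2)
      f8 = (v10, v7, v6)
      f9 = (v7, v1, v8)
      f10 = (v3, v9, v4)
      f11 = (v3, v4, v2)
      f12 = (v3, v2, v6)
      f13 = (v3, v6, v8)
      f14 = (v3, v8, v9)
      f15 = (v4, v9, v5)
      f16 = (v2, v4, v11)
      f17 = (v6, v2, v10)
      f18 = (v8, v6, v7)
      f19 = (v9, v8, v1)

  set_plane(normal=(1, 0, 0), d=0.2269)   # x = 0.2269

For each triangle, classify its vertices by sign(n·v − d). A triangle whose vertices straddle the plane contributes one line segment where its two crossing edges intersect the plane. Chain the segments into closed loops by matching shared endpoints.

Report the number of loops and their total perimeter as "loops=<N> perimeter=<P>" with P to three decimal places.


loops=1 perimeter=9.278

Straddling triangles (10 of 20):
  (v0,v5,v1) [--+] → (0.2269, 1.03923, 1.08747)–(0.2269, 1.4546, 0)  len=1.1641
  (v0,v1,v7) [-+-] → (0.2269, 1.4546, 0)–(0.2269, 1.03923, -1.08747)  len=1.1641
  (v1,v5,v9) [+-+] → (0.2269, 1.03923, 1.08747)–(0.2269, 0.758767, 1.36793)  len=0.3966
  (v7,v1,v8) [-++] → (0.2269, 1.03923, -1.08747)–(0.2269, 0.758767, -1.36793)  len=0.3966
  (v3,v9,v4) [++-] → (0.2269, -0.758767, 1.36793)–(0.2269, -1.03923, 1.08747)  len=0.3966
  (v3,v4,v2) [+--] → (0.2269, -1.03923, 1.08747)–(0.2269, -1.4546, 0)  len=1.1641
  (v3,v2,v6) [+--] → (0.2269, -1.4546, 0)–(0.2269, -1.03923, -1.08747)  len=1.1641
  (v3,v6,v8) [+-+] → (0.2269, -1.03923, -1.08747)–(0.2269, -0.758767, -1.36793)  len=0.3966
  (v4,v9,v5) [-+-] → (0.2269, -0.758767, 1.36793)–(0.2269, 0.758767, 1.36793)  len=1.5175
  (v8,v6,v7) [+--] → (0.2269, -0.758767, -1.36793)–(0.2269, 0.758767, -1.36793)  len=1.5175

Chained into 1 loop(s):
  loop 1: 10 segments, perimeter = 9.2780
Total perimeter = 9.278


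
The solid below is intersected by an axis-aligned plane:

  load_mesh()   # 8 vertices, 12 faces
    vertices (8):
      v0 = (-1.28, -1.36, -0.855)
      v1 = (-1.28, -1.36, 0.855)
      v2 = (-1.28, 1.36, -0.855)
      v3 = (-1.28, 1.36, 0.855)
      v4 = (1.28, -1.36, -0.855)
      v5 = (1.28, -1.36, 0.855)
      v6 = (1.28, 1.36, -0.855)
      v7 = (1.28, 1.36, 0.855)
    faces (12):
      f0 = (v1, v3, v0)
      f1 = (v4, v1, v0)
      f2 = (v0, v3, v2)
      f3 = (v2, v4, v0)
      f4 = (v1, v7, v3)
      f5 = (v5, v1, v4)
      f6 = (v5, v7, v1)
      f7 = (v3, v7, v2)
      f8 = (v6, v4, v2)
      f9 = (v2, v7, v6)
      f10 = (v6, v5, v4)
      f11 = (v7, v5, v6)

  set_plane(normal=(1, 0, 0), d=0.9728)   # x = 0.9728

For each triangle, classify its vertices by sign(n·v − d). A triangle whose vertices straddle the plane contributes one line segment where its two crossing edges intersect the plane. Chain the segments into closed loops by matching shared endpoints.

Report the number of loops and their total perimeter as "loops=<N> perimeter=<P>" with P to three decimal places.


loops=1 perimeter=8.860

Straddling triangles (8 of 12):
  (v4,v1,v0) [+--] → (0.9728, -1.36, -0.6498)–(0.9728, -1.36, -0.855)  len=0.2052
  (v2,v4,v0) [-+-] → (0.9728, -1.0336, -0.855)–(0.9728, -1.36, -0.855)  len=0.3264
  (v1,v7,v3) [-+-] → (0.9728, 1.0336, 0.855)–(0.9728, 1.36, 0.855)  len=0.3264
  (v5,v1,v4) [+-+] → (0.9728, -1.36, 0.855)–(0.9728, -1.36, -0.6498)  len=1.5048
  (v5,v7,v1) [++-] → (0.9728, 1.0336, 0.855)–(0.9728, -1.36, 0.855)  len=2.3936
  (v3,v7,v2) [-+-] → (0.9728, 1.36, 0.855)–(0.9728, 1.36, 0.6498)  len=0.2052
  (v6,v4,v2) [++-] → (0.9728, -1.0336, -0.855)–(0.9728, 1.36, -0.855)  len=2.3936
  (v2,v7,v6) [-++] → (0.9728, 1.36, 0.6498)–(0.9728, 1.36, -0.855)  len=1.5048

Chained into 1 loop(s):
  loop 1: 8 segments, perimeter = 8.8600
Total perimeter = 8.860


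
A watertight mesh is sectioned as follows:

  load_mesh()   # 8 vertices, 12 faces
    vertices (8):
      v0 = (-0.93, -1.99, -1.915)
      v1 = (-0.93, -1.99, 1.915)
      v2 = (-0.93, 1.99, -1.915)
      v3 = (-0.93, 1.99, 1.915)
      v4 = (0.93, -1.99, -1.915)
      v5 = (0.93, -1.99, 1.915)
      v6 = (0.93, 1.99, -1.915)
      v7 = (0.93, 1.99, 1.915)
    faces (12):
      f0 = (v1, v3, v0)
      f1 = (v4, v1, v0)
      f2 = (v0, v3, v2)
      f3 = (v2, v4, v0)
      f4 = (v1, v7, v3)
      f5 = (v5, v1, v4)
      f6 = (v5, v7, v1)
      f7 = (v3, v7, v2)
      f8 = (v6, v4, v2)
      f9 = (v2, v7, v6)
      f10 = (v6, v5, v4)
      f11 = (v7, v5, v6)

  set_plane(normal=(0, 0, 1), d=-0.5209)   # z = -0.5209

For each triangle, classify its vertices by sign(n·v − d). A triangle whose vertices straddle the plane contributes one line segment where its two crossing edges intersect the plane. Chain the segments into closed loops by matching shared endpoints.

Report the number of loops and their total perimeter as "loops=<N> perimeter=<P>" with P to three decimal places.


loops=1 perimeter=11.680

Straddling triangles (8 of 12):
  (v1,v3,v0) [++-] → (-0.93, -0.541301, -0.5209)–(-0.93, -1.99, -0.5209)  len=1.4487
  (v4,v1,v0) [-+-] → (0.25297, -1.99, -0.5209)–(-0.93, -1.99, -0.5209)  len=1.1830
  (v0,v3,v2) [-+-] → (-0.93, -0.541301, -0.5209)–(-0.93, 1.99, -0.5209)  len=2.5313
  (v5,v1,v4) [++-] → (0.25297, -1.99, -0.5209)–(0.93, -1.99, -0.5209)  len=0.6770
  (v3,v7,v2) [++-] → (-0.25297, 1.99, -0.5209)–(-0.93, 1.99, -0.5209)  len=0.6770
  (v2,v7,v6) [-+-] → (-0.25297, 1.99, -0.5209)–(0.93, 1.99, -0.5209)  len=1.1830
  (v6,v5,v4) [-+-] → (0.93, 0.541301, -0.5209)–(0.93, -1.99, -0.5209)  len=2.5313
  (v7,v5,v6) [++-] → (0.93, 0.541301, -0.5209)–(0.93, 1.99, -0.5209)  len=1.4487

Chained into 1 loop(s):
  loop 1: 8 segments, perimeter = 11.6800
Total perimeter = 11.680


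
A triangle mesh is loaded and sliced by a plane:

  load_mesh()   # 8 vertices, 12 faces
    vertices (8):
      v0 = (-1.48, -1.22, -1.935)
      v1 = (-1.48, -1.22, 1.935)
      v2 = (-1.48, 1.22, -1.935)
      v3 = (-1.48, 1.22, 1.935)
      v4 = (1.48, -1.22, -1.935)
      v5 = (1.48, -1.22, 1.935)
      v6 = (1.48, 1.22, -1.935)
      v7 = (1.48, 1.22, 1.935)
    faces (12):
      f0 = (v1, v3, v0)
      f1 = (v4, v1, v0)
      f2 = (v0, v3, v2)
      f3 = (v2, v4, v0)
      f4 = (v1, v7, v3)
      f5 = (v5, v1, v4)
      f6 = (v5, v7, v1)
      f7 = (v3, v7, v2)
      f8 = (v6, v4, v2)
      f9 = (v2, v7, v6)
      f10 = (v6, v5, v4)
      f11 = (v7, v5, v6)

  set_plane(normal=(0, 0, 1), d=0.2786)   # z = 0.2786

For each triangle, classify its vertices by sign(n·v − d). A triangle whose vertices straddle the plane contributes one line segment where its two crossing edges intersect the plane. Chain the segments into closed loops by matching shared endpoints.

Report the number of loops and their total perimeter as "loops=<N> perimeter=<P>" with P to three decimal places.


Straddling triangles (8 of 12):
  (v1,v3,v0) [++-] → (-1.48, 0.175655, 0.2786)–(-1.48, -1.22, 0.2786)  len=1.3957
  (v4,v1,v0) [-+-] → (-0.213089, -1.22, 0.2786)–(-1.48, -1.22, 0.2786)  len=1.2669
  (v0,v3,v2) [-+-] → (-1.48, 0.175655, 0.2786)–(-1.48, 1.22, 0.2786)  len=1.0443
  (v5,v1,v4) [++-] → (-0.213089, -1.22, 0.2786)–(1.48, -1.22, 0.2786)  len=1.6931
  (v3,v7,v2) [++-] → (0.213089, 1.22, 0.2786)–(-1.48, 1.22, 0.2786)  len=1.6931
  (v2,v7,v6) [-+-] → (0.213089, 1.22, 0.2786)–(1.48, 1.22, 0.2786)  len=1.2669
  (v6,v5,v4) [-+-] → (1.48, -0.175655, 0.2786)–(1.48, -1.22, 0.2786)  len=1.0443
  (v7,v5,v6) [++-] → (1.48, -0.175655, 0.2786)–(1.48, 1.22, 0.2786)  len=1.3957

Chained into 1 loop(s):
  loop 1: 8 segments, perimeter = 10.8000
Total perimeter = 10.800

loops=1 perimeter=10.800


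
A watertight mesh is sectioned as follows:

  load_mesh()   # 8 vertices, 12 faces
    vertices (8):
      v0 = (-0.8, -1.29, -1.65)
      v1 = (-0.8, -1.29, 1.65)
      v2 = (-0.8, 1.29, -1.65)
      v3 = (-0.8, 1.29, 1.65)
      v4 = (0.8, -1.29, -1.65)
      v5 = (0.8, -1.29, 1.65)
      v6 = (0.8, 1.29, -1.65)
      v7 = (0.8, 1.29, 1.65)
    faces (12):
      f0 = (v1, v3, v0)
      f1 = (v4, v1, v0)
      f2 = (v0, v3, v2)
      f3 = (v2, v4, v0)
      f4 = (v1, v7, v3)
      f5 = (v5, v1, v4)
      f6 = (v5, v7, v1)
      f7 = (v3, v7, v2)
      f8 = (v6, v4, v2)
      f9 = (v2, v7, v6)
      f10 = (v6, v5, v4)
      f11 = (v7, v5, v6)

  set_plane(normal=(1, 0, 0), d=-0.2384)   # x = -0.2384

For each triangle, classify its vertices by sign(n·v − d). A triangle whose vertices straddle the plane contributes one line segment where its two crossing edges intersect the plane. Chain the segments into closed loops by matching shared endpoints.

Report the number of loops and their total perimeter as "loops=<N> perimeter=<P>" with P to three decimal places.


Straddling triangles (8 of 12):
  (v4,v1,v0) [+--] → (-0.2384, -1.29, 0.4917)–(-0.2384, -1.29, -1.65)  len=2.1417
  (v2,v4,v0) [-+-] → (-0.2384, 0.38442, -1.65)–(-0.2384, -1.29, -1.65)  len=1.6744
  (v1,v7,v3) [-+-] → (-0.2384, -0.38442, 1.65)–(-0.2384, 1.29, 1.65)  len=1.6744
  (v5,v1,v4) [+-+] → (-0.2384, -1.29, 1.65)–(-0.2384, -1.29, 0.4917)  len=1.1583
  (v5,v7,v1) [++-] → (-0.2384, -0.38442, 1.65)–(-0.2384, -1.29, 1.65)  len=0.9056
  (v3,v7,v2) [-+-] → (-0.2384, 1.29, 1.65)–(-0.2384, 1.29, -0.4917)  len=2.1417
  (v6,v4,v2) [++-] → (-0.2384, 0.38442, -1.65)–(-0.2384, 1.29, -1.65)  len=0.9056
  (v2,v7,v6) [-++] → (-0.2384, 1.29, -0.4917)–(-0.2384, 1.29, -1.65)  len=1.1583

Chained into 1 loop(s):
  loop 1: 8 segments, perimeter = 11.7600
Total perimeter = 11.760

loops=1 perimeter=11.760


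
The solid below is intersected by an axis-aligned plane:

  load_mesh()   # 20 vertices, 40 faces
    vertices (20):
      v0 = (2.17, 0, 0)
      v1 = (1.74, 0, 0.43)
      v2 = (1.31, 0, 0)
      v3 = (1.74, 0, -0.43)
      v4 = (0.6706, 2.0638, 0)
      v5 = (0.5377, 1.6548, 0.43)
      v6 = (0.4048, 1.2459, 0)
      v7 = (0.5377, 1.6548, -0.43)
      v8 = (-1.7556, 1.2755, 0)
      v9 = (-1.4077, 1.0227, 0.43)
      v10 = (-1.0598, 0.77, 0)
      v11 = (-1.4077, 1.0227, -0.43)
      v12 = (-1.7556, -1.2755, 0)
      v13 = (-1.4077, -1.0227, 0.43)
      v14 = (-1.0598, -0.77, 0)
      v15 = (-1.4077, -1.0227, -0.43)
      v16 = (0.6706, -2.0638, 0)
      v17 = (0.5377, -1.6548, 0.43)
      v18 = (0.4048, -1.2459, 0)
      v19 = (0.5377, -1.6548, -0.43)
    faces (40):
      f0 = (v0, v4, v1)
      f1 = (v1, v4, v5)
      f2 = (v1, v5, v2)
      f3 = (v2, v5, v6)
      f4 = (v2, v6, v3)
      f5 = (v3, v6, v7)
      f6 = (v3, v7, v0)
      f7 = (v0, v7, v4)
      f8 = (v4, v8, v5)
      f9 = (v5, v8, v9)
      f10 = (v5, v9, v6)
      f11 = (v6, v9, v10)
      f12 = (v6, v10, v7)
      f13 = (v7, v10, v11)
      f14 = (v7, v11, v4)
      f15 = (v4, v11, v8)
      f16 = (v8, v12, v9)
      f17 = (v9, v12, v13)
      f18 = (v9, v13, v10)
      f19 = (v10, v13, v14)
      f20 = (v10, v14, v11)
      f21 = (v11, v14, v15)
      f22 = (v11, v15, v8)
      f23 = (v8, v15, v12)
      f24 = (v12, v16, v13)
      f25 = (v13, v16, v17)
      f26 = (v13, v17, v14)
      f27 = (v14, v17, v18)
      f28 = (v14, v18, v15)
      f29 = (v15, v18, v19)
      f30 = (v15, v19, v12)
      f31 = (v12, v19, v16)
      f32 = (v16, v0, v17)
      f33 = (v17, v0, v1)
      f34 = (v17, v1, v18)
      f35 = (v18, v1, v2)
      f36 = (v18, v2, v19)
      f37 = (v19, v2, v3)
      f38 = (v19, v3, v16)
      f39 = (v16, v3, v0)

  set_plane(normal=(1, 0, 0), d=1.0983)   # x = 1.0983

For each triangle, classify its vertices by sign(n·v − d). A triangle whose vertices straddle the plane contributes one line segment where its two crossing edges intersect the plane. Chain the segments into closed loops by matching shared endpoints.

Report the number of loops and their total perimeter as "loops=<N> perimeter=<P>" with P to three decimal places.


loops=2 perimeter=5.853

Straddling triangles (16 of 40):
  (v0,v4,v1) [+-+] → (1.0983, 1.47511, 0)–(1.0983, 1.2384, 0.171976)  len=0.2926
  (v1,v4,v5) [+--] → (1.0983, 1.2384, 0.171976)–(1.0983, 0.883211, 0.43)  len=0.4390
  (v1,v5,v2) [+-+] → (1.0983, 0.883211, 0.43)–(1.0983, 0.453608, 0.11787)  len=0.5310
  (v2,v5,v6) [+--] → (1.0983, 0.453608, 0.11787)–(1.0983, 0.29138, 0)  len=0.2005
  (v2,v6,v3) [+-+] → (1.0983, 0.29138, 0)–(1.0983, 0.598782, -0.223341)  len=0.3800
  (v3,v6,v7) [+--] → (1.0983, 0.598782, -0.223341)–(1.0983, 0.883211, -0.43)  len=0.3516
  (v3,v7,v0) [+-+] → (1.0983, 0.883211, -0.43)–(1.0983, 1.08647, -0.28232)  len=0.2512
  (v0,v7,v4) [+--] → (1.0983, 1.08647, -0.28232)–(1.0983, 1.47511, 0)  len=0.4804
  (v16,v0,v17) [-+-] → (1.0983, -1.47511, 0)–(1.0983, -1.08647, 0.28232)  len=0.4804
  (v17,v0,v1) [-++] → (1.0983, -1.08647, 0.28232)–(1.0983, -0.883211, 0.43)  len=0.2512
  (v17,v1,v18) [-+-] → (1.0983, -0.883211, 0.43)–(1.0983, -0.598782, 0.223341)  len=0.3516
  (v18,v1,v2) [-++] → (1.0983, -0.598782, 0.223341)–(1.0983, -0.29138, 0)  len=0.3800
  (v18,v2,v19) [-+-] → (1.0983, -0.29138, 0)–(1.0983, -0.453608, -0.11787)  len=0.2005
  (v19,v2,v3) [-++] → (1.0983, -0.453608, -0.11787)–(1.0983, -0.883211, -0.43)  len=0.5310
  (v19,v3,v16) [-+-] → (1.0983, -0.883211, -0.43)–(1.0983, -1.2384, -0.171976)  len=0.4390
  (v16,v3,v0) [-++] → (1.0983, -1.2384, -0.171976)–(1.0983, -1.47511, 0)  len=0.2926

Chained into 2 loop(s):
  loop 1: 8 segments, perimeter = 2.9263
  loop 2: 8 segments, perimeter = 2.9263
Total perimeter = 5.853


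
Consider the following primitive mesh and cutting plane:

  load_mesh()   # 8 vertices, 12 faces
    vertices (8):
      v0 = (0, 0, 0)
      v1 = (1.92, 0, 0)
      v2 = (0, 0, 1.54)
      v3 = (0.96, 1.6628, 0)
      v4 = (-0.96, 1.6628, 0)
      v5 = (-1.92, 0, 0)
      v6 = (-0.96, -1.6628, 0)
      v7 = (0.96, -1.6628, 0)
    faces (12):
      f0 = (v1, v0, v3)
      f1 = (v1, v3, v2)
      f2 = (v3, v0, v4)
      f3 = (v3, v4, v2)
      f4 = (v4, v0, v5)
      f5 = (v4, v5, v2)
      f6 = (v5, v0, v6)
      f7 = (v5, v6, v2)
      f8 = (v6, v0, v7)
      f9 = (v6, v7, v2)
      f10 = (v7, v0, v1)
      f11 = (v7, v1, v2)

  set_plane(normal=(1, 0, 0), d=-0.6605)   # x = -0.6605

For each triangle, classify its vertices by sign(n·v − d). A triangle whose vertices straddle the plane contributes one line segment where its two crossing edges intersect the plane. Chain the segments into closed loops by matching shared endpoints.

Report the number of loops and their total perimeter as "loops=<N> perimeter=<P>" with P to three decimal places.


Straddling triangles (8 of 12):
  (v3,v0,v4) [++-] → (-0.6605, 1.14404, 0)–(-0.6605, 1.6628, 0)  len=0.5188
  (v3,v4,v2) [+-+] → (-0.6605, 1.6628, 0)–(-0.6605, 1.14404, 0.480448)  len=0.7071
  (v4,v0,v5) [-+-] → (-0.6605, 1.14404, 0)–(-0.6605, 0, 0)  len=1.1440
  (v4,v5,v2) [--+] → (-0.6605, 0, 1.01022)–(-0.6605, 1.14404, 0.480448)  len=1.2608
  (v5,v0,v6) [-+-] → (-0.6605, 0, 0)–(-0.6605, -1.14404, 0)  len=1.1440
  (v5,v6,v2) [--+] → (-0.6605, -1.14404, 0.480448)–(-0.6605, 0, 1.01022)  len=1.2608
  (v6,v0,v7) [-++] → (-0.6605, -1.14404, 0)–(-0.6605, -1.6628, 0)  len=0.5188
  (v6,v7,v2) [-++] → (-0.6605, -1.6628, 0)–(-0.6605, -1.14404, 0.480448)  len=0.7071

Chained into 1 loop(s):
  loop 1: 8 segments, perimeter = 7.2612
Total perimeter = 7.261

loops=1 perimeter=7.261


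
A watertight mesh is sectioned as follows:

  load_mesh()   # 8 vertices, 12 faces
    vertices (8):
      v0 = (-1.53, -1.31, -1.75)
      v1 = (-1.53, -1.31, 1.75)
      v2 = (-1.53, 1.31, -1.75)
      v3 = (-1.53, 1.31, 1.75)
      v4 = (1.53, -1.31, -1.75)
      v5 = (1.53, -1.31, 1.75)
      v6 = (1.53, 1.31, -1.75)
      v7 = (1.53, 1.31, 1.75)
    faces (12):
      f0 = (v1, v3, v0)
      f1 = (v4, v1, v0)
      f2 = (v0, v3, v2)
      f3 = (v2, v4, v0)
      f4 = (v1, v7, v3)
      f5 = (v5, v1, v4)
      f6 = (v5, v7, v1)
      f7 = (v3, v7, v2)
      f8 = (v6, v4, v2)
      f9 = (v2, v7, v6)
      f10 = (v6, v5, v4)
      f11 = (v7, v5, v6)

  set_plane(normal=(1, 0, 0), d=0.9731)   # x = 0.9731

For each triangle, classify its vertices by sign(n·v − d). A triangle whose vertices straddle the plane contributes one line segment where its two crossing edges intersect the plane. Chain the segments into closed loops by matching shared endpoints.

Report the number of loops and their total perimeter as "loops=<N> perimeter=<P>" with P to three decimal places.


loops=1 perimeter=12.240

Straddling triangles (8 of 12):
  (v4,v1,v0) [+--] → (0.9731, -1.31, -1.11302)–(0.9731, -1.31, -1.75)  len=0.6370
  (v2,v4,v0) [-+-] → (0.9731, -0.833177, -1.75)–(0.9731, -1.31, -1.75)  len=0.4768
  (v1,v7,v3) [-+-] → (0.9731, 0.833177, 1.75)–(0.9731, 1.31, 1.75)  len=0.4768
  (v5,v1,v4) [+-+] → (0.9731, -1.31, 1.75)–(0.9731, -1.31, -1.11302)  len=2.8630
  (v5,v7,v1) [++-] → (0.9731, 0.833177, 1.75)–(0.9731, -1.31, 1.75)  len=2.1432
  (v3,v7,v2) [-+-] → (0.9731, 1.31, 1.75)–(0.9731, 1.31, 1.11302)  len=0.6370
  (v6,v4,v2) [++-] → (0.9731, -0.833177, -1.75)–(0.9731, 1.31, -1.75)  len=2.1432
  (v2,v7,v6) [-++] → (0.9731, 1.31, 1.11302)–(0.9731, 1.31, -1.75)  len=2.8630

Chained into 1 loop(s):
  loop 1: 8 segments, perimeter = 12.2400
Total perimeter = 12.240
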